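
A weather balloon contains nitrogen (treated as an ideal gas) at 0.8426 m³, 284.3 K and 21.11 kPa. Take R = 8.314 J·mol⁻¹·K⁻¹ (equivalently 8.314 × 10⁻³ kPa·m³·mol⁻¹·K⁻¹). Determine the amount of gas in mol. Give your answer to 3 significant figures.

PV = nRT ⇒ n = PV/(RT) = (21.11 × 0.8426) / (8.314 × 10⁻³ × 284.3)

n ≈ 7.53 mol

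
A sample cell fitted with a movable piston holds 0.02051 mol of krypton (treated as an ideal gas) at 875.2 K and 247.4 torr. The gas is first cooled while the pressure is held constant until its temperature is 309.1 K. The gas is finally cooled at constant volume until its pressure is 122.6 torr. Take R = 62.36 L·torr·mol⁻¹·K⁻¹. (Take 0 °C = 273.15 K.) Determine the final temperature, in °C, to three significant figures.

From PV = nRT: V₁ = nRT₁/P₁ = 4.525 L.
Isobaric, so V/T is constant: P₂ = P₁; V₂ = V₁·(T₂/T₁) = 1.598 L.
V constant ⇒ P ∝ T: V₃ = V₂; T₃ = T₂·(P₃/P₂) = 153.2 K.

T₃ ≈ -120 °C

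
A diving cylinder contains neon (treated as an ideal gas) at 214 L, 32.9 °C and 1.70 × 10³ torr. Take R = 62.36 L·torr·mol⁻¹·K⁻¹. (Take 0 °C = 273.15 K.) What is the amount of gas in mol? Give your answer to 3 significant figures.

Convert: T = 306.05 K.
PV = nRT ⇒ n = PV/(RT) = (1.70e+03 × 214) / (62.36 × 306.05)

n ≈ 19.1 mol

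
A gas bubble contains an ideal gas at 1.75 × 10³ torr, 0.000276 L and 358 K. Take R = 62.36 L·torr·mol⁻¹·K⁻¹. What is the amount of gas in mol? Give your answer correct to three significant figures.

PV = nRT ⇒ n = PV/(RT) = (1.75e+03 × 0.000276) / (62.36 × 358)

n ≈ 2.16e-05 mol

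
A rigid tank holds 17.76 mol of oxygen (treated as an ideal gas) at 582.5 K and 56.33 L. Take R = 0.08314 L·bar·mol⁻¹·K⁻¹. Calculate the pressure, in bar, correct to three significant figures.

P ≈ 15.3 bar

PV = nRT ⇒ P = nRT/V = (17.76 × 0.08314 × 582.5) / 56.33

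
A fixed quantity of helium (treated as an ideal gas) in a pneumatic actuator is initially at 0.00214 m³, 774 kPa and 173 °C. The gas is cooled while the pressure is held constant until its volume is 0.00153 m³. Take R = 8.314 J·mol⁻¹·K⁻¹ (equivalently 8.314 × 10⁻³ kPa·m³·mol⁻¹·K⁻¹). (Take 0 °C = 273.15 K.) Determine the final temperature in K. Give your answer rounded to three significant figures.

T₂ ≈ 319 K

Convert: T₁ = 446.1 K.
Isobaric, so V/T is constant: P₂ = P₁; T₂ = T₁·(V₂/V₁) = 319.0 K.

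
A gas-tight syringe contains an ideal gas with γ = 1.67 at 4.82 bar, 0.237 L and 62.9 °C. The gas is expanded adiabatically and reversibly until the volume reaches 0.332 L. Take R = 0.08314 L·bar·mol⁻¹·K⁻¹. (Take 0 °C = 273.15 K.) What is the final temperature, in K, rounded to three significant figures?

Convert: T₁ = 336.0 K.
Adiabatic (γ = 1.67), T V^(γ−1) and P V^γ constant: T₂ = T₁·(V₁/V₂)^(γ−1) = 268.1 K; P₂ = P₁·(V₁/V₂)^γ = 2.745 bar.

T₂ ≈ 268 K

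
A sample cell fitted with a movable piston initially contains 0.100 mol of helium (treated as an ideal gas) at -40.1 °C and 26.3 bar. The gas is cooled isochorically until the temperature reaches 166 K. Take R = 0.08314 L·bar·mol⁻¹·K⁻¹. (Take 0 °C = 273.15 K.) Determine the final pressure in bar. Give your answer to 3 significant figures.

Convert: T₁ = 233.0 K.
From PV = nRT: V₁ = nRT₁/P₁ = 0.07367 L.
Isochoric, so P/T is constant: V₂ = V₁; P₂ = P₁·(T₂/T₁) = 18.73 bar.

P₂ ≈ 18.7 bar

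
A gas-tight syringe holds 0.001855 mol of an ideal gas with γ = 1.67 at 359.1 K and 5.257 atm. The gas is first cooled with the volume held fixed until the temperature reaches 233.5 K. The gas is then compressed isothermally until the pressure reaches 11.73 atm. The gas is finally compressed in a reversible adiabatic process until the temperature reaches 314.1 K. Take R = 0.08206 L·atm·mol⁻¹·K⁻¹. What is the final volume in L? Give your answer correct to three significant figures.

V₄ ≈ 0.00195 L

From PV = nRT: V₁ = nRT₁/P₁ = 0.01040 L.
V constant ⇒ P ∝ T: V₂ = V₁; P₂ = P₁·(T₂/T₁) = 3.418 atm.
Isothermal, so P V is constant: T₃ = T₂; V₃ = V₂·(P₂/P₃) = 0.003030 L.
Reversible adiabatic, γ = 1.67: P₄ = P₃·(T₄/T₃)^(γ/(γ−1)) = 24.56 atm; V₄ = V₃·(T₃/T₄)^(1/(γ−1)) = 0.001946 L.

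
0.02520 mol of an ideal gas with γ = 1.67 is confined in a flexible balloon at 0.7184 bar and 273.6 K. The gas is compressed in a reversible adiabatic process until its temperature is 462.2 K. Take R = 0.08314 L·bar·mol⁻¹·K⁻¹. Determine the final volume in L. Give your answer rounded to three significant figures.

V₂ ≈ 0.365 L

From PV = nRT: V₁ = nRT₁/P₁ = 0.7979 L.
Adiabatic (γ = 1.67), T V^(γ−1) and P V^γ constant: P₂ = P₁·(T₂/T₁)^(γ/(γ−1)) = 2.654 bar; V₂ = V₁·(T₁/T₂)^(1/(γ−1)) = 0.3648 L.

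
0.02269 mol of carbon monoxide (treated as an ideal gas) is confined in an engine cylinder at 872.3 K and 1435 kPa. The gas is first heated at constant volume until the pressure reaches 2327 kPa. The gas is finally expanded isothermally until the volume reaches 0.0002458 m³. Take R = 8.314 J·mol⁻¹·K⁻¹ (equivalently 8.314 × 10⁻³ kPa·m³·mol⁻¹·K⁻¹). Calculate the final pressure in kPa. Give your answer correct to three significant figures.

From PV = nRT: V₁ = nRT₁/P₁ = 0.0001147 m³.
V constant ⇒ P ∝ T: V₂ = V₁; T₂ = T₁·(P₂/P₁) = 1415 K.
T constant ⇒ Boyle's law P V = const: T₃ = T₂; P₃ = P₂·(V₂/V₃) = 1086 kPa.

P₃ ≈ 1.09e+03 kPa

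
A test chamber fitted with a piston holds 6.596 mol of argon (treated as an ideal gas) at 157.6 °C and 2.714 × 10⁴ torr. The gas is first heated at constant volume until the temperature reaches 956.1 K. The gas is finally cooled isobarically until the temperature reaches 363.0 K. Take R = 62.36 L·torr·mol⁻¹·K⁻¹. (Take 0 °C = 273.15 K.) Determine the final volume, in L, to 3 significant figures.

V₃ ≈ 2.48 L

Convert: T₁ = 430.8 K.
From PV = nRT: V₁ = nRT₁/P₁ = 6.528 L.
V constant ⇒ P ∝ T: V₂ = V₁; P₂ = P₁·(T₂/T₁) = 6.024e+04 torr.
Isobaric, so V/T is constant: P₃ = P₂; V₃ = V₂·(T₃/T₂) = 2.479 L.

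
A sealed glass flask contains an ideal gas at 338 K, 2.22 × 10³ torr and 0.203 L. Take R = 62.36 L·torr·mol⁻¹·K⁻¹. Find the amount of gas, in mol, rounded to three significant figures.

n ≈ 0.0214 mol

PV = nRT ⇒ n = PV/(RT) = (2.22e+03 × 0.203) / (62.36 × 338)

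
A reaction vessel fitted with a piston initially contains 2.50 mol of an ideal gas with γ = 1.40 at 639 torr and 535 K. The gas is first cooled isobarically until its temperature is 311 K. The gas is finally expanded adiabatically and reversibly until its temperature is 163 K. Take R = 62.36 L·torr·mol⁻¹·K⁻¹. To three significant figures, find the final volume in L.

V₃ ≈ 382 L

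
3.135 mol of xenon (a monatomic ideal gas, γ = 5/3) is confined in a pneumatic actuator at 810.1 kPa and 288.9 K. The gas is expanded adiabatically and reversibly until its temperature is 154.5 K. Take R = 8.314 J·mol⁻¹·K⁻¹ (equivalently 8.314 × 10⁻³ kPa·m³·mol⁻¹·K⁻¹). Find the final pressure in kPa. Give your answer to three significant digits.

From PV = nRT: V₁ = nRT₁/P₁ = 0.009295 m³.
Reversible adiabatic, γ = 5/3: P₂ = P₁·(T₂/T₁)^(γ/(γ−1)) = 169.4 kPa; V₂ = V₁·(T₁/T₂)^(1/(γ−1)) = 0.02377 m³.

P₂ ≈ 169 kPa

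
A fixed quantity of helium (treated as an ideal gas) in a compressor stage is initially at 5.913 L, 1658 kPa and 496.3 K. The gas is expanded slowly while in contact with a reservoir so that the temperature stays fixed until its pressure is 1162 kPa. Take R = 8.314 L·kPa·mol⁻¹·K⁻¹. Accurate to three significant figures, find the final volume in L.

V₂ ≈ 8.44 L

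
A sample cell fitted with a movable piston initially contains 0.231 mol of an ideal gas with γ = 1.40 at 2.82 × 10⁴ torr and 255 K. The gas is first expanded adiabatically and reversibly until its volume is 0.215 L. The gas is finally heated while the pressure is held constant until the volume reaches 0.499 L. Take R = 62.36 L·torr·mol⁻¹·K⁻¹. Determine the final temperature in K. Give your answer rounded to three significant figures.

T₃ ≈ 484 K

From PV = nRT: V₁ = nRT₁/P₁ = 0.1303 L.
Reversible adiabatic, γ = 1.40: T₂ = T₁·(V₁/V₂)^(γ−1) = 208.7 K; P₂ = P₁·(V₁/V₂)^γ = 1.398e+04 torr.
Isobaric, so V/T is constant: P₃ = P₂; T₃ = T₂·(V₃/V₂) = 484.3 K.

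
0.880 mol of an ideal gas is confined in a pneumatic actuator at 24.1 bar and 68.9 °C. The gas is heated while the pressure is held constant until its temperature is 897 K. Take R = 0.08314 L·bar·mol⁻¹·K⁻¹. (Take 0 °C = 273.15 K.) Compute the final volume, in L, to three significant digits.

V₂ ≈ 2.72 L

Convert: T₁ = 342.0 K.
From PV = nRT: V₁ = nRT₁/P₁ = 1.038 L.
Isobaric, so V/T is constant: P₂ = P₁; V₂ = V₁·(T₂/T₁) = 2.723 L.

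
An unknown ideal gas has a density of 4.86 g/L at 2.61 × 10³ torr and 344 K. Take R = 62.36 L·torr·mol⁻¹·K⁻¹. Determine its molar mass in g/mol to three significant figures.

M ≈ 39.9 g/mol

ρ = PM/(RT) ⇒ M = ρRT/P = (4.86 × 62.36 × 344.0) / 2.61e+03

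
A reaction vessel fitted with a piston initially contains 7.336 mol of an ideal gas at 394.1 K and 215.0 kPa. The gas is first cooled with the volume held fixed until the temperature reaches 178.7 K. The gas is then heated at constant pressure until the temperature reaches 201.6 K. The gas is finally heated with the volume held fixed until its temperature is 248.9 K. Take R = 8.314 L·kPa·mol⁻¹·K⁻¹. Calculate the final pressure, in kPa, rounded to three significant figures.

From PV = nRT: V₁ = nRT₁/P₁ = 111.8 L.
V constant ⇒ P ∝ T: V₂ = V₁; P₂ = P₁·(T₂/T₁) = 97.49 kPa.
P constant ⇒ V ∝ T: P₃ = P₂; V₃ = V₂·(T₃/T₂) = 126.1 L.
Isochoric, so P/T is constant: V₄ = V₃; P₄ = P₃·(T₄/T₃) = 120.4 kPa.

P₄ ≈ 120 kPa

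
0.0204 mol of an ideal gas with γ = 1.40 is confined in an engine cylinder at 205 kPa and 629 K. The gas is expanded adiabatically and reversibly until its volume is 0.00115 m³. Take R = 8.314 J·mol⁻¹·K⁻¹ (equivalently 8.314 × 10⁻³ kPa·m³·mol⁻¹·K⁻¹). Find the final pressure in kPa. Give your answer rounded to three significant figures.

P₂ ≈ 67.6 kPa

From PV = nRT: V₁ = nRT₁/P₁ = 0.0005204 m³.
Adiabatic (γ = 1.40), T V^(γ−1) and P V^γ constant: T₂ = T₁·(V₁/V₂)^(γ−1) = 458.0 K; P₂ = P₁·(V₁/V₂)^γ = 67.55 kPa.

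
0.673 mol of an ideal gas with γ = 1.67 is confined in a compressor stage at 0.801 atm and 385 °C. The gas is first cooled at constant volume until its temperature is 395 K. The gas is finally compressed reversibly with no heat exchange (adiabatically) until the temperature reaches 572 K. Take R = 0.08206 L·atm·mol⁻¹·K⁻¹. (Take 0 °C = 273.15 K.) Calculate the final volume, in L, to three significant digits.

V₃ ≈ 26.1 L

Convert: T₁ = 658.1 K.
From PV = nRT: V₁ = nRT₁/P₁ = 45.38 L.
V constant ⇒ P ∝ T: V₂ = V₁; P₂ = P₁·(T₂/T₁) = 0.4807 atm.
Adiabatic (γ = 1.67), T V^(γ−1) and P V^γ constant: P₃ = P₂·(T₃/T₂)^(γ/(γ−1)) = 1.210 atm; V₃ = V₂·(T₂/T₃)^(1/(γ−1)) = 26.11 L.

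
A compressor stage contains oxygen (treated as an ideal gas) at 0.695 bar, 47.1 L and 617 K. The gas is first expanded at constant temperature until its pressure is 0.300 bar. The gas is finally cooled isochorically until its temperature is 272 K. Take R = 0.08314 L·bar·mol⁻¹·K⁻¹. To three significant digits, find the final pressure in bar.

Isothermal, so P V is constant: T₂ = T₁; V₂ = V₁·(P₁/P₂) = 109.1 L.
Isochoric, so P/T is constant: V₃ = V₂; P₃ = P₂·(T₃/T₂) = 0.1323 bar.

P₃ ≈ 0.132 bar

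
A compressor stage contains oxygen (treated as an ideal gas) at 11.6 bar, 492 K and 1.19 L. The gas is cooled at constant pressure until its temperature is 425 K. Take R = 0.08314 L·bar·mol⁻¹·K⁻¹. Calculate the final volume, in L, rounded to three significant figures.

Isobaric, so V/T is constant: P₂ = P₁; V₂ = V₁·(T₂/T₁) = 1.028 L.

V₂ ≈ 1.03 L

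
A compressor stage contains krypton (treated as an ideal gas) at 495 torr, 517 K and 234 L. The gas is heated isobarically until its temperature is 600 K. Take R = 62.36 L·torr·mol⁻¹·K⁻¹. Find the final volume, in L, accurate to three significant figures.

V₂ ≈ 272 L

P constant ⇒ V ∝ T: P₂ = P₁; V₂ = V₁·(T₂/T₁) = 271.6 L.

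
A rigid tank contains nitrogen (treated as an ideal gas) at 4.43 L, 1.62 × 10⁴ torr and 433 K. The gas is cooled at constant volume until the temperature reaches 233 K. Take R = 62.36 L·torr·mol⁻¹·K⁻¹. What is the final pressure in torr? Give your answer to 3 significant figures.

P₂ ≈ 8.72e+03 torr

V constant ⇒ P ∝ T: V₂ = V₁; P₂ = P₁·(T₂/T₁) = 8717 torr.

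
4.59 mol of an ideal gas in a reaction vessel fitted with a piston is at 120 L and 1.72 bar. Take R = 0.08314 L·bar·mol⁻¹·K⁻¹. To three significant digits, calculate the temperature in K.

T ≈ 541 K

PV = nRT ⇒ T = PV/(nR) = (1.72 × 120) / (4.59 × 0.08314)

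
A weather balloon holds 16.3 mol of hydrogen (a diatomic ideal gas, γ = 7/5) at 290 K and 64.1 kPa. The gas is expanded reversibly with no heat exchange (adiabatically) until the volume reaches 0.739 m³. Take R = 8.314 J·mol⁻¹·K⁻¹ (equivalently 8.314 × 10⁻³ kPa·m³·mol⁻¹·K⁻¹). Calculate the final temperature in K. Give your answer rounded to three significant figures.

From PV = nRT: V₁ = nRT₁/P₁ = 0.6131 m³.
Reversible adiabatic, γ = 7/5: T₂ = T₁·(V₁/V₂)^(γ−1) = 269.1 K; P₂ = P₁·(V₁/V₂)^γ = 49.35 kPa.

T₂ ≈ 269 K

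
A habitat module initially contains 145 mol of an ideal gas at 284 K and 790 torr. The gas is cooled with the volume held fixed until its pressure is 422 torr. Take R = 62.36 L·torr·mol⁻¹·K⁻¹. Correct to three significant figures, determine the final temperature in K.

T₂ ≈ 152 K

From PV = nRT: V₁ = nRT₁/P₁ = 3251 L.
V constant ⇒ P ∝ T: V₂ = V₁; T₂ = T₁·(P₂/P₁) = 151.7 K.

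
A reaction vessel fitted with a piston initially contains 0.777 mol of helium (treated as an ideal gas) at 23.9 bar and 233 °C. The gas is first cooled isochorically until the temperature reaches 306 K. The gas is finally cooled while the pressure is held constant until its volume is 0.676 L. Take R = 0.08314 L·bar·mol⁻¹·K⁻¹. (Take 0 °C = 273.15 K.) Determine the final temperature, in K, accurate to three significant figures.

T₃ ≈ 151 K

Convert: T₁ = 506.1 K.
From PV = nRT: V₁ = nRT₁/P₁ = 1.368 L.
Isochoric, so P/T is constant: V₂ = V₁; P₂ = P₁·(T₂/T₁) = 14.45 bar.
P constant ⇒ V ∝ T: P₃ = P₂; T₃ = T₂·(V₃/V₂) = 151.2 K.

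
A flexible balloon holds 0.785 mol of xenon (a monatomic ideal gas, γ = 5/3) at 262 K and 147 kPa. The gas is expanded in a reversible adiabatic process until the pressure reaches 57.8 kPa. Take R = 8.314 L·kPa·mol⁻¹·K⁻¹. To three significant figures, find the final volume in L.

From PV = nRT: V₁ = nRT₁/P₁ = 11.63 L.
Adiabatic (γ = 5/3), T V^(γ−1) and P V^γ constant: T₂ = T₁·(P₂/P₁)^((γ−1)/γ) = 180.4 K; V₂ = V₁·(P₁/P₂)^(1/γ) = 20.37 L.

V₂ ≈ 20.4 L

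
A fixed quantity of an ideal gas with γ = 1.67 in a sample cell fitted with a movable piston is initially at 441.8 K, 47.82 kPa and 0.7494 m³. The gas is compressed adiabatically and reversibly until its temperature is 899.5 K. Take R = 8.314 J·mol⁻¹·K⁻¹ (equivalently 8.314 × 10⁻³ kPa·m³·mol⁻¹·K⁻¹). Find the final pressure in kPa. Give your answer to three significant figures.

P₂ ≈ 281 kPa

Adiabatic (γ = 1.67), T V^(γ−1) and P V^γ constant: P₂ = P₁·(T₂/T₁)^(γ/(γ−1)) = 281.3 kPa; V₂ = V₁·(T₁/T₂)^(1/(γ−1)) = 0.2593 m³.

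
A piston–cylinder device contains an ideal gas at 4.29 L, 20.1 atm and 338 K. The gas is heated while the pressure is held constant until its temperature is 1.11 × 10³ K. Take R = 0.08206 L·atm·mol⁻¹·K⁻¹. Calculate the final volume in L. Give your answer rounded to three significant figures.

P constant ⇒ V ∝ T: P₂ = P₁; V₂ = V₁·(T₂/T₁) = 14.09 L.

V₂ ≈ 14.1 L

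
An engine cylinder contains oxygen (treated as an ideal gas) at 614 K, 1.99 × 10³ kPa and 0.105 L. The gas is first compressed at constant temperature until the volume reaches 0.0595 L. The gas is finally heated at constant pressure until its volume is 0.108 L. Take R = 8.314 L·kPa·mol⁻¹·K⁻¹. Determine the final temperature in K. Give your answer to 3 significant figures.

T₃ ≈ 1.11e+03 K

Isothermal, so P V is constant: T₂ = T₁; P₂ = P₁·(V₁/V₂) = 3512 kPa.
P constant ⇒ V ∝ T: P₃ = P₂; T₃ = T₂·(V₃/V₂) = 1114 K.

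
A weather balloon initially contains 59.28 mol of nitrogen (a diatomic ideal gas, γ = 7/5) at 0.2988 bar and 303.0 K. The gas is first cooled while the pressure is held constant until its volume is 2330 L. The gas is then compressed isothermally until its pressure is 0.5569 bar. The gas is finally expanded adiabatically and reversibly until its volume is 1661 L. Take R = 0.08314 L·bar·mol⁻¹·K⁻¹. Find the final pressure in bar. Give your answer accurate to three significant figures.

From PV = nRT: V₁ = nRT₁/P₁ = 4998 L.
Isobaric, so V/T is constant: P₂ = P₁; T₂ = T₁·(V₂/V₁) = 141.3 K.
Isothermal, so P V is constant: T₃ = T₂; V₃ = V₂·(P₂/P₃) = 1250 L.
Adiabatic (γ = 7/5), T V^(γ−1) and P V^γ constant: T₄ = T₃·(V₃/V₄)^(γ−1) = 126.1 K; P₄ = P₃·(V₃/V₄)^γ = 0.3741 bar.

P₄ ≈ 0.374 bar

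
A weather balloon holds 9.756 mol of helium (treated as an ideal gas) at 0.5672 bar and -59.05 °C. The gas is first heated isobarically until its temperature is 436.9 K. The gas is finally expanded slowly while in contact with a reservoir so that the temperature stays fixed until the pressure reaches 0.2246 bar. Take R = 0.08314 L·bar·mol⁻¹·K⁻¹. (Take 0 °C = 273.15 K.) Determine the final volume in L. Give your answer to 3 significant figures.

V₃ ≈ 1.58e+03 L

Convert: T₁ = 214.1 K.
From PV = nRT: V₁ = nRT₁/P₁ = 306.2 L.
Isobaric, so V/T is constant: P₂ = P₁; V₂ = V₁·(T₂/T₁) = 624.8 L.
Isothermal, so P V is constant: T₃ = T₂; V₃ = V₂·(P₂/P₃) = 1578 L.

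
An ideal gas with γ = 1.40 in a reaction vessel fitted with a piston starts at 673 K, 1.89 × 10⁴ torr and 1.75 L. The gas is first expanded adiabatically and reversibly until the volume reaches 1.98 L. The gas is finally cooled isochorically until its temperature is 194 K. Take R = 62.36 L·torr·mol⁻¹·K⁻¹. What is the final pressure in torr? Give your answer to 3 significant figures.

P₃ ≈ 4.82e+03 torr

Adiabatic (γ = 1.40), T V^(γ−1) and P V^γ constant: T₂ = T₁·(V₁/V₂)^(γ−1) = 640.6 K; P₂ = P₁·(V₁/V₂)^γ = 1.590e+04 torr.
V constant ⇒ P ∝ T: V₃ = V₂; P₃ = P₂·(T₃/T₂) = 4815 torr.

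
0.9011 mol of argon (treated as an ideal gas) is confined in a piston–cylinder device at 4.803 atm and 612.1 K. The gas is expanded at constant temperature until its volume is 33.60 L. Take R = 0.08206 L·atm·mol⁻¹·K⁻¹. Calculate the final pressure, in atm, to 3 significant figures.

P₂ ≈ 1.35 atm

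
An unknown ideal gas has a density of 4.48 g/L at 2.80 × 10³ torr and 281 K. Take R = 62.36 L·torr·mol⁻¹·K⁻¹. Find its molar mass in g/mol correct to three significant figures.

ρ = PM/(RT) ⇒ M = ρRT/P = (4.48 × 62.36 × 281.0) / 2.80e+03

M ≈ 28.0 g/mol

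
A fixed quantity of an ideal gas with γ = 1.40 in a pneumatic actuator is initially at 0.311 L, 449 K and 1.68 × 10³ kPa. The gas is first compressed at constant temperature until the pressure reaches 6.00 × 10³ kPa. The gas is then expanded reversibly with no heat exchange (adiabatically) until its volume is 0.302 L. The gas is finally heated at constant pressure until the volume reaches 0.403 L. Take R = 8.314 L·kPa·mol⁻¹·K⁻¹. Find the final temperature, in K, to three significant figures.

Isothermal, so P V is constant: T₂ = T₁; V₂ = V₁·(P₁/P₂) = 0.08708 L.
Adiabatic (γ = 1.40), T V^(γ−1) and P V^γ constant: T₃ = T₂·(V₂/V₃)^(γ−1) = 273.0 K; P₃ = P₂·(V₂/V₃)^γ = 1052 kPa.
Isobaric, so V/T is constant: P₄ = P₃; T₄ = T₃·(V₄/V₃) = 364.3 K.

T₄ ≈ 364 K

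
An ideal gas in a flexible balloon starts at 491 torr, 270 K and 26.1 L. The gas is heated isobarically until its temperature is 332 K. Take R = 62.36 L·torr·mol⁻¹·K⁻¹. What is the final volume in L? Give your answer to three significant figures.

P constant ⇒ V ∝ T: P₂ = P₁; V₂ = V₁·(T₂/T₁) = 32.09 L.

V₂ ≈ 32.1 L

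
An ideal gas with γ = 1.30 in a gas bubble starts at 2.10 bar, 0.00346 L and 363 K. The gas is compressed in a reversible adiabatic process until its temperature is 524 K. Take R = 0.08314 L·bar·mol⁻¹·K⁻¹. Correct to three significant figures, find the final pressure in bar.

P₂ ≈ 10.3 bar

Reversible adiabatic, γ = 1.30: P₂ = P₁·(T₂/T₁)^(γ/(γ−1)) = 10.31 bar; V₂ = V₁·(T₁/T₂)^(1/(γ−1)) = 0.001018 L.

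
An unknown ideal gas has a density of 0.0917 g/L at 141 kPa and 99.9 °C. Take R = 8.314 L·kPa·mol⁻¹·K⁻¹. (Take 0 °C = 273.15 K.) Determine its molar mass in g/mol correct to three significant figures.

ρ = PM/(RT) ⇒ M = ρRT/P = (0.0917 × 8.314 × 373.0) / 141

M ≈ 2.02 g/mol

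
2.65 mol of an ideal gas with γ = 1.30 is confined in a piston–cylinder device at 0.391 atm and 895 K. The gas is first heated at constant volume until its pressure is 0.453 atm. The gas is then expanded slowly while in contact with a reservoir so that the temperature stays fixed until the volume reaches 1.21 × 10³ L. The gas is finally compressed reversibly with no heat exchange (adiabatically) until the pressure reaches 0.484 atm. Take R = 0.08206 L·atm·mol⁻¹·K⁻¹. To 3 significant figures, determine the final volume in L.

From PV = nRT: V₁ = nRT₁/P₁ = 497.8 L.
V constant ⇒ P ∝ T: V₂ = V₁; T₂ = T₁·(P₂/P₁) = 1037 K.
T constant ⇒ Boyle's law P V = const: T₃ = T₂; P₃ = P₂·(V₂/V₃) = 0.1864 atm.
Reversible adiabatic, γ = 1.30: T₄ = T₃·(P₄/P₃)^((γ−1)/γ) = 1292 K; V₄ = V₃·(P₃/P₄)^(1/γ) = 580.7 L.

V₄ ≈ 581 L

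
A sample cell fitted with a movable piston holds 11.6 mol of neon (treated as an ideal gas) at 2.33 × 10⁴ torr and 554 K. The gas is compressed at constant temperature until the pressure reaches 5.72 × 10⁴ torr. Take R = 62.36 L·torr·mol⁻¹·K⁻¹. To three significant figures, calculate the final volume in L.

V₂ ≈ 7.01 L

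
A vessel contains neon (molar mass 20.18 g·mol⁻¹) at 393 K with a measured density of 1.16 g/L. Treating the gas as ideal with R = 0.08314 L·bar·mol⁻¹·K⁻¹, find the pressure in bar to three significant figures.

P ≈ 1.88 bar

ρ = PM/(RT) ⇒ P = ρRT/M = (1.16 × 0.08314 × 393.0) / 20.18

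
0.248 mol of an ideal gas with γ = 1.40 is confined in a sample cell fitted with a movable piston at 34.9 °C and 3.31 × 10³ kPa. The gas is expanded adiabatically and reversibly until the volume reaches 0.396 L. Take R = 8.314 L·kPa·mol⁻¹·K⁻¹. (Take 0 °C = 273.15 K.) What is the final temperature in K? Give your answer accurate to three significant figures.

T₂ ≈ 231 K

Convert: T₁ = 308.0 K.
From PV = nRT: V₁ = nRT₁/P₁ = 0.1919 L.
Adiabatic (γ = 1.40), T V^(γ−1) and P V^γ constant: T₂ = T₁·(V₁/V₂)^(γ−1) = 230.5 K; P₂ = P₁·(V₁/V₂)^γ = 1200 kPa.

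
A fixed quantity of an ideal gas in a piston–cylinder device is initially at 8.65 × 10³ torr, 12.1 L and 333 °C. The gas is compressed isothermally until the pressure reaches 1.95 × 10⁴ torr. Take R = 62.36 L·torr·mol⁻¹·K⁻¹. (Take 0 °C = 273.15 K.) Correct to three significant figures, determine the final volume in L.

Convert: T₁ = 606.1 K.
Isothermal, so P V is constant: T₂ = T₁; V₂ = V₁·(P₁/P₂) = 5.367 L.

V₂ ≈ 5.37 L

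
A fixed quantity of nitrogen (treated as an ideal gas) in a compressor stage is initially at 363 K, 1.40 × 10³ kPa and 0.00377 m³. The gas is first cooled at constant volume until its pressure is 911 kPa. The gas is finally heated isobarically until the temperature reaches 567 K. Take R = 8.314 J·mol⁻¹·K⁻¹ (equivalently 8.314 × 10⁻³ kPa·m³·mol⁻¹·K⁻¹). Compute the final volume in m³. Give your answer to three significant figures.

V₃ ≈ 0.00905 m³

V constant ⇒ P ∝ T: V₂ = V₁; T₂ = T₁·(P₂/P₁) = 236.2 K.
Isobaric, so V/T is constant: P₃ = P₂; V₃ = V₂·(T₃/T₂) = 0.009050 m³.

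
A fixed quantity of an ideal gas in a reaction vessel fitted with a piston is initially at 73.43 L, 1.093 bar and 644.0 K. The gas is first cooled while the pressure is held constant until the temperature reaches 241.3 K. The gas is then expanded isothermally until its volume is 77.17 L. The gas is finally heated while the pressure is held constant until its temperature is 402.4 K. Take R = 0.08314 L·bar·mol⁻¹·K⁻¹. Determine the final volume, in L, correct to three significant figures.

V₄ ≈ 129 L

P constant ⇒ V ∝ T: P₂ = P₁; V₂ = V₁·(T₂/T₁) = 27.51 L.
Isothermal, so P V is constant: T₃ = T₂; P₃ = P₂·(V₂/V₃) = 0.3897 bar.
Isobaric, so V/T is constant: P₄ = P₃; V₄ = V₃·(T₄/T₃) = 128.7 L.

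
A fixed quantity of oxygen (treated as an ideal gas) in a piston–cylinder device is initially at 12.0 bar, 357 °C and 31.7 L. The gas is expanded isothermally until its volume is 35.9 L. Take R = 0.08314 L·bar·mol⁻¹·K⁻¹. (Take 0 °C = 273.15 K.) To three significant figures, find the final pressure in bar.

Convert: T₁ = 630.1 K.
Isothermal, so P V is constant: T₂ = T₁; P₂ = P₁·(V₁/V₂) = 10.60 bar.

P₂ ≈ 10.6 bar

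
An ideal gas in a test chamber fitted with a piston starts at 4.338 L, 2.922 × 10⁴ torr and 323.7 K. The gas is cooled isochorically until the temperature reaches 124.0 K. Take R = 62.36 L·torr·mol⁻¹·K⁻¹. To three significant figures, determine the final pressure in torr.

P₂ ≈ 1.12e+04 torr

V constant ⇒ P ∝ T: V₂ = V₁; P₂ = P₁·(T₂/T₁) = 1.119e+04 torr.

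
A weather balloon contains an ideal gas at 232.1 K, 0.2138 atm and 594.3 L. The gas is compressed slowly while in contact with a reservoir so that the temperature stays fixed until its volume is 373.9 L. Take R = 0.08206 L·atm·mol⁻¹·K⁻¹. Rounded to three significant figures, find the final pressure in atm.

Isothermal, so P V is constant: T₂ = T₁; P₂ = P₁·(V₁/V₂) = 0.3398 atm.

P₂ ≈ 0.340 atm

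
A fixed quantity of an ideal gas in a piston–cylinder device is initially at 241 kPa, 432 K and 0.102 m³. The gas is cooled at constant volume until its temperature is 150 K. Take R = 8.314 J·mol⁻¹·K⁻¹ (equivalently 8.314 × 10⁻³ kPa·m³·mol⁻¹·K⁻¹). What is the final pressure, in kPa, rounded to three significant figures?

V constant ⇒ P ∝ T: V₂ = V₁; P₂ = P₁·(T₂/T₁) = 83.68 kPa.

P₂ ≈ 83.7 kPa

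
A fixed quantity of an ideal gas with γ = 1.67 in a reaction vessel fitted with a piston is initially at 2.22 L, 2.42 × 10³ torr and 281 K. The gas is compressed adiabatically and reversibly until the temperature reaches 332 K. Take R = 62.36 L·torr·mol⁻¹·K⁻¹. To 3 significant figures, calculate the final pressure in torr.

Adiabatic (γ = 1.67), T V^(γ−1) and P V^γ constant: P₂ = P₁·(T₂/T₁)^(γ/(γ−1)) = 3667 torr; V₂ = V₁·(T₁/T₂)^(1/(γ−1)) = 1.731 L.

P₂ ≈ 3.67e+03 torr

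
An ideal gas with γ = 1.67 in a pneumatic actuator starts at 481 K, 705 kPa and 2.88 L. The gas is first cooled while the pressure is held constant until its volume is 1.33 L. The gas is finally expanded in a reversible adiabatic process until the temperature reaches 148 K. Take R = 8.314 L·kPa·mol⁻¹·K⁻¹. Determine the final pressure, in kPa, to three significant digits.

P₃ ≈ 256 kPa

Isobaric, so V/T is constant: P₂ = P₁; T₂ = T₁·(V₂/V₁) = 222.1 K.
Adiabatic (γ = 1.67), T V^(γ−1) and P V^γ constant: P₃ = P₂·(T₃/T₂)^(γ/(γ−1)) = 256.2 kPa; V₃ = V₂·(T₂/T₃)^(1/(γ−1)) = 2.438 L.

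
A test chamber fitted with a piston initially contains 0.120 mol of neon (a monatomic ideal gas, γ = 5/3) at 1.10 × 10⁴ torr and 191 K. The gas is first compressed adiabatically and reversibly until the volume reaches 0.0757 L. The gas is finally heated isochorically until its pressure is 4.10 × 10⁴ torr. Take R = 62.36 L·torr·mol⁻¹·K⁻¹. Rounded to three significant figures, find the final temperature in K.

T₃ ≈ 415 K

From PV = nRT: V₁ = nRT₁/P₁ = 0.1299 L.
Adiabatic (γ = 5/3), T V^(γ−1) and P V^γ constant: T₂ = T₁·(V₁/V₂)^(γ−1) = 273.8 K; P₂ = P₁·(V₁/V₂)^γ = 2.707e+04 torr.
Isochoric, so P/T is constant: V₃ = V₂; T₃ = T₂·(P₃/P₂) = 414.8 K.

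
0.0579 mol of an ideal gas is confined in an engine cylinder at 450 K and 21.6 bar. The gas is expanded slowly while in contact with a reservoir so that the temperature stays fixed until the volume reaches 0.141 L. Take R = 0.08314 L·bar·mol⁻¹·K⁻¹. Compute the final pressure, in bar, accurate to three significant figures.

P₂ ≈ 15.4 bar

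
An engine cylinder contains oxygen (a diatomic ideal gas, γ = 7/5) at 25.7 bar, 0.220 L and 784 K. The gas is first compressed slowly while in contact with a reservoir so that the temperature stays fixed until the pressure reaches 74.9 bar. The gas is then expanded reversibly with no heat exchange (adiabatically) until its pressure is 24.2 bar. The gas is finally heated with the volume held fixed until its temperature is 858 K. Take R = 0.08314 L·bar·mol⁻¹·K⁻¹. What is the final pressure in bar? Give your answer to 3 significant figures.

Isothermal, so P V is constant: T₂ = T₁; V₂ = V₁·(P₁/P₂) = 0.07549 L.
Adiabatic (γ = 7/5), T V^(γ−1) and P V^γ constant: T₃ = T₂·(P₃/P₂)^((γ−1)/γ) = 567.7 K; V₃ = V₂·(P₂/P₃)^(1/γ) = 0.1692 L.
Isochoric, so P/T is constant: V₄ = V₃; P₄ = P₃·(T₄/T₃) = 36.57 bar.

P₄ ≈ 36.6 bar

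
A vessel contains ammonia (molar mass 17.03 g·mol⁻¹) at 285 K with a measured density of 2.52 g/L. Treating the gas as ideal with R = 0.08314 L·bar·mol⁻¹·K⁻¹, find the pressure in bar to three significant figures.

P ≈ 3.51 bar

ρ = PM/(RT) ⇒ P = ρRT/M = (2.52 × 0.08314 × 285.0) / 17.03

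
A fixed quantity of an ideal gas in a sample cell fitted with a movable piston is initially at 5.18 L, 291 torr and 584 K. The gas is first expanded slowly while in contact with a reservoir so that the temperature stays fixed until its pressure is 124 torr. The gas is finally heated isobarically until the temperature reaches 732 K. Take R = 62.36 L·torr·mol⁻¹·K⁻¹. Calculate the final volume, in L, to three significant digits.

V₃ ≈ 15.2 L

Isothermal, so P V is constant: T₂ = T₁; V₂ = V₁·(P₁/P₂) = 12.16 L.
Isobaric, so V/T is constant: P₃ = P₂; V₃ = V₂·(T₃/T₂) = 15.24 L.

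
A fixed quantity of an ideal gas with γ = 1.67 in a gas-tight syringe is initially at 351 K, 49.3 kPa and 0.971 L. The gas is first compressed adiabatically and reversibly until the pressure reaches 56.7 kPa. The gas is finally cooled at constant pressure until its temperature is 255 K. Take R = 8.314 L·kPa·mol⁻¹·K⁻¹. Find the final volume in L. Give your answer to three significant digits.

V₃ ≈ 0.613 L

Reversible adiabatic, γ = 1.67: T₂ = T₁·(P₂/P₁)^((γ−1)/γ) = 371.3 K; V₂ = V₁·(P₁/P₂)^(1/γ) = 0.8930 L.
P constant ⇒ V ∝ T: P₃ = P₂; V₃ = V₂·(T₃/T₂) = 0.6134 L.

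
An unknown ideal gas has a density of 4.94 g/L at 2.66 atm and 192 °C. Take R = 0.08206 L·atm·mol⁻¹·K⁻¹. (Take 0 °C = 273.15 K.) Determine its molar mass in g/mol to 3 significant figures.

M ≈ 70.9 g/mol

ρ = PM/(RT) ⇒ M = ρRT/P = (4.94 × 0.08206 × 465.1) / 2.66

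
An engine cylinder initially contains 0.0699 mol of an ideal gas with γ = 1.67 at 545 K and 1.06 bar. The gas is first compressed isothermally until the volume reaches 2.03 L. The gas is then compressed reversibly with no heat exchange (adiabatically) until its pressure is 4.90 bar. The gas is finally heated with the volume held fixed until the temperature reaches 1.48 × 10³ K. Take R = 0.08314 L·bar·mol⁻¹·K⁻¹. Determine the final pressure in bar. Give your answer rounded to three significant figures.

P₄ ≈ 8.41 bar

From PV = nRT: V₁ = nRT₁/P₁ = 2.988 L.
T constant ⇒ Boyle's law P V = const: T₂ = T₁; P₂ = P₁·(V₁/V₂) = 1.560 bar.
Adiabatic (γ = 1.67), T V^(γ−1) and P V^γ constant: T₃ = T₂·(P₃/P₂)^((γ−1)/γ) = 862.6 K; V₃ = V₂·(P₂/P₃)^(1/γ) = 1.023 L.
V constant ⇒ P ∝ T: V₄ = V₃; P₄ = P₃·(T₄/T₃) = 8.407 bar.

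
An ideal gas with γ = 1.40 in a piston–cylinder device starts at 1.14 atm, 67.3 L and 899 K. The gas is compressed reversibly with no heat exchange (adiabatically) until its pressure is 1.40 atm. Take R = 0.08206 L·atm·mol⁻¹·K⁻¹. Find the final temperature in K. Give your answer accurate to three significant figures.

Adiabatic (γ = 1.40), T V^(γ−1) and P V^γ constant: T₂ = T₁·(P₂/P₁)^((γ−1)/γ) = 953.3 K; V₂ = V₁·(P₁/P₂)^(1/γ) = 58.11 L.

T₂ ≈ 953 K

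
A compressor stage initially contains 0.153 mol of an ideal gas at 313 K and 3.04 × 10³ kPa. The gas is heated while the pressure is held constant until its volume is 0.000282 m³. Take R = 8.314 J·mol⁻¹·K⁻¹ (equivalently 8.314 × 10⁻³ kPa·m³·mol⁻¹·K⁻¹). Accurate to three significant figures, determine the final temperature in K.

From PV = nRT: V₁ = nRT₁/P₁ = 0.0001310 m³.
Isobaric, so V/T is constant: P₂ = P₁; T₂ = T₁·(V₂/V₁) = 673.9 K.

T₂ ≈ 674 K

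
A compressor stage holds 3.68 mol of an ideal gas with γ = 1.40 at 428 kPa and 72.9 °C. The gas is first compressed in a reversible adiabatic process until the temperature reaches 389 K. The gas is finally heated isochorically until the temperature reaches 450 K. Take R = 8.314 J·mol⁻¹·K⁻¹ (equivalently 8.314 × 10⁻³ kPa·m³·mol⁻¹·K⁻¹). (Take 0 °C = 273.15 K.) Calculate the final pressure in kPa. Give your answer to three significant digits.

Convert: T₁ = 346.0 K.
From PV = nRT: V₁ = nRT₁/P₁ = 0.02474 m³.
Adiabatic (γ = 1.40), T V^(γ−1) and P V^γ constant: P₂ = P₁·(T₂/T₁)^(γ/(γ−1)) = 644.6 kPa; V₂ = V₁·(T₁/T₂)^(1/(γ−1)) = 0.01846 m³.
V constant ⇒ P ∝ T: V₃ = V₂; P₃ = P₂·(T₃/T₂) = 745.7 kPa.

P₃ ≈ 746 kPa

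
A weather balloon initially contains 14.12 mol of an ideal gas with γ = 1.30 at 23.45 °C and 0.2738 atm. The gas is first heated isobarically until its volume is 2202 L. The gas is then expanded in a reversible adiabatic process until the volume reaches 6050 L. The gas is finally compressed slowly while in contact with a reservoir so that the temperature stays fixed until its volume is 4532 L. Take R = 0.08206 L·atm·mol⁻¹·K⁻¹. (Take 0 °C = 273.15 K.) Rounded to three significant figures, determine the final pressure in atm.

Convert: T₁ = 296.6 K.
From PV = nRT: V₁ = nRT₁/P₁ = 1255 L.
P constant ⇒ V ∝ T: P₂ = P₁; T₂ = T₁·(V₂/V₁) = 520.3 K.
Adiabatic (γ = 1.30), T V^(γ−1) and P V^γ constant: T₃ = T₂·(V₂/V₃)^(γ−1) = 384.2 K; P₃ = P₂·(V₂/V₃)^γ = 0.07359 atm.
T constant ⇒ Boyle's law P V = const: T₄ = T₃; P₄ = P₃·(V₃/V₄) = 0.09824 atm.

P₄ ≈ 0.0982 atm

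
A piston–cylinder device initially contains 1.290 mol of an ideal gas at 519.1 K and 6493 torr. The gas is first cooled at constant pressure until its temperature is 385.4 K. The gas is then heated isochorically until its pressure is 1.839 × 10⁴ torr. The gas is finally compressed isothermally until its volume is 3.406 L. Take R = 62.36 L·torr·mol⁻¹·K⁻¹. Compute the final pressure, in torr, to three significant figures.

P₄ ≈ 2.58e+04 torr

From PV = nRT: V₁ = nRT₁/P₁ = 6.431 L.
P constant ⇒ V ∝ T: P₂ = P₁; V₂ = V₁·(T₂/T₁) = 4.775 L.
Isochoric, so P/T is constant: V₃ = V₂; T₃ = T₂·(P₃/P₂) = 1092 K.
T constant ⇒ Boyle's law P V = const: T₄ = T₃; P₄ = P₃·(V₃/V₄) = 2.578e+04 torr.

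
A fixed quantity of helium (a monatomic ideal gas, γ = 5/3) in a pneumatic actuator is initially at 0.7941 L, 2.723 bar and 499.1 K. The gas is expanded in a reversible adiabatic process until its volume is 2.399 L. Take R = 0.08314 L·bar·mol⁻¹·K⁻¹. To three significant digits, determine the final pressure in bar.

Adiabatic (γ = 5/3), T V^(γ−1) and P V^γ constant: T₂ = T₁·(V₁/V₂)^(γ−1) = 238.8 K; P₂ = P₁·(V₁/V₂)^γ = 0.4313 bar.

P₂ ≈ 0.431 bar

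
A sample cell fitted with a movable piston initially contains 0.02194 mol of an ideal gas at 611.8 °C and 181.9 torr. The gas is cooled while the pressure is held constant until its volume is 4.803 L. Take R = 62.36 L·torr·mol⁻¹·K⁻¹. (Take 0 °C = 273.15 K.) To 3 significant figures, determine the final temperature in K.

Convert: T₁ = 884.9 K.
From PV = nRT: V₁ = nRT₁/P₁ = 6.656 L.
Isobaric, so V/T is constant: P₂ = P₁; T₂ = T₁·(V₂/V₁) = 638.6 K.

T₂ ≈ 639 K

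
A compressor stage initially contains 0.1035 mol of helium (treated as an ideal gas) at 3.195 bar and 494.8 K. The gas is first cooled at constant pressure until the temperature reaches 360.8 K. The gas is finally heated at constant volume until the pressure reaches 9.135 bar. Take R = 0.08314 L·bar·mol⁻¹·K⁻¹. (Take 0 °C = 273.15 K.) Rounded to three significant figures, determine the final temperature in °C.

From PV = nRT: V₁ = nRT₁/P₁ = 1.333 L.
Isobaric, so V/T is constant: P₂ = P₁; V₂ = V₁·(T₂/T₁) = 0.9717 L.
V constant ⇒ P ∝ T: V₃ = V₂; T₃ = T₂·(P₃/P₂) = 1032 K.

T₃ ≈ 758 °C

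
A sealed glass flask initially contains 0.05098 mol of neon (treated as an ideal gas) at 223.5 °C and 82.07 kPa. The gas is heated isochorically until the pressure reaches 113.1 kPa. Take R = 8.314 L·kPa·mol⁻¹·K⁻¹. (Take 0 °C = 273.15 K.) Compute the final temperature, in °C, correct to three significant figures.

Convert: T₁ = 496.6 K.
From PV = nRT: V₁ = nRT₁/P₁ = 2.565 L.
V constant ⇒ P ∝ T: V₂ = V₁; T₂ = T₁·(P₂/P₁) = 684.4 K.

T₂ ≈ 411 °C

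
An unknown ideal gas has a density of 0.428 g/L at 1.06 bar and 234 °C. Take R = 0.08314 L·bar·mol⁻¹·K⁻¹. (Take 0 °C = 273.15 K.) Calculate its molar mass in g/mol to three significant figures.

ρ = PM/(RT) ⇒ M = ρRT/P = (0.428 × 0.08314 × 507.1) / 1.06

M ≈ 17.0 g/mol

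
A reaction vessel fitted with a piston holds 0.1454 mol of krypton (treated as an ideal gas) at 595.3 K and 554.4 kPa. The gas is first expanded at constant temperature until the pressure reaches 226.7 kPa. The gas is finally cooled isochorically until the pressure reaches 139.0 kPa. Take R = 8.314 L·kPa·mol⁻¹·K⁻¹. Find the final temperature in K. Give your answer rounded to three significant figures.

From PV = nRT: V₁ = nRT₁/P₁ = 1.298 L.
T constant ⇒ Boyle's law P V = const: T₂ = T₁; V₂ = V₁·(P₁/P₂) = 3.174 L.
V constant ⇒ P ∝ T: V₃ = V₂; T₃ = T₂·(P₃/P₂) = 365.0 K.

T₃ ≈ 365 K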